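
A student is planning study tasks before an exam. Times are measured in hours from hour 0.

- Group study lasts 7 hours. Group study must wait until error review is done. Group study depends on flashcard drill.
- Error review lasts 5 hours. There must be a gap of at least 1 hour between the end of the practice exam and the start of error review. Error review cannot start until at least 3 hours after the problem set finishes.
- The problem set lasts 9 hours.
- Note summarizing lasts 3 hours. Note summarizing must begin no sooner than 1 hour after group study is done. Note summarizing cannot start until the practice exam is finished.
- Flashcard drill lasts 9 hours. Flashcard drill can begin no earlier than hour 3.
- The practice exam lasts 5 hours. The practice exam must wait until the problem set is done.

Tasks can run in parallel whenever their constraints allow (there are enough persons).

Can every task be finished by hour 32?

Yes

After its own release at hour 3, flashcard drill can start at hour 3 and finishes at hour 12.
Nothing blocks the problem set, so it runs from hour 0 to hour 9.
The practice exam cannot begin until the problem set (finishes hour 9). It runs from hour 9 to 9 + 5 = hour 14.
For error review: the practice exam (finishes hour 14, plus 1-hour gap → hour 15); the problem set (finishes hour 9, plus 3-hour gap → hour 12). Taking the maximum gives a start of hour 15, and it finishes at 15 + 5 = hour 20.
Group study needs all of error review (finishes hour 20); flashcard drill (finishes hour 12). That puts its earliest start at hour 20; it finishes at 20 + 7 = hour 27.
Note summarizing has to wait for group study (finishes hour 27, plus 1-hour gap → hour 28); the practice exam (finishes hour 14). The latest of these is hour 28, so note summarizing runs hour 28 to 28 + 3 = hour 31.
Every task is finished by hour 31, which is no later than the deadline of 32, so the schedule is feasible.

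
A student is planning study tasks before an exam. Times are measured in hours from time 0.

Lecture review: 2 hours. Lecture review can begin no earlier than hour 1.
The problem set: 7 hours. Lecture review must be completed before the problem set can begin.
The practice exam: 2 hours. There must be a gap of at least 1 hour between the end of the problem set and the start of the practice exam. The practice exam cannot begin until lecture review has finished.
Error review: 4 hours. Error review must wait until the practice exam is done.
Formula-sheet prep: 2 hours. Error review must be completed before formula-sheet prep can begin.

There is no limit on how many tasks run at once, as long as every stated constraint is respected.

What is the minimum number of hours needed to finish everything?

Lecture review waits on its own release at hour 1, so it starts at hour 1 and finishes at 1 + 2 = hour 3.
The problem set waits on lecture review (finishes hour 3), so it starts at hour 3 and finishes at 3 + 7 = hour 10.
The practice exam needs all of the problem set (finishes hour 10, plus 1-hour gap → hour 11); lecture review (finishes hour 3). That puts its earliest start at hour 11; it finishes at 11 + 2 = hour 13.
After the practice exam (finishes hour 13), error review can start at hour 13 and finishes at hour 17.
After error review (finishes hour 17), formula-sheet prep can start at hour 17 and finishes at hour 19.
All tasks are finished once the last one completes. Finish times: Lecture review at 3, The problem set at 10, The practice exam at 13, Error review at 17, Formula-sheet prep at 19. The latest is hour 19.

19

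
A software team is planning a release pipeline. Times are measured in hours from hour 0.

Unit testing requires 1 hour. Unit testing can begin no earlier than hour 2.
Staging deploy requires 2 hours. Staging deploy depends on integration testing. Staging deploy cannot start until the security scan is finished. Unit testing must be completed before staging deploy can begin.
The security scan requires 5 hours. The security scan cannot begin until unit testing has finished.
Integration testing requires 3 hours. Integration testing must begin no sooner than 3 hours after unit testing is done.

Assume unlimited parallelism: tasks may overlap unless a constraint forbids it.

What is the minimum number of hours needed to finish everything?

After its own release at hour 2, unit testing can start at hour 2 and finishes at hour 3.
After unit testing (finishes hour 3), the security scan can start at hour 3 and finishes at hour 8.
Integration testing waits on unit testing (finishes hour 3, plus 3-hour gap → hour 6), so it starts at hour 6 and finishes at 6 + 3 = hour 9.
Staging deploy cannot start until integration testing (finishes hour 9); the security scan (finishes hour 8); unit testing (finishes hour 3). The controlling bound is hour 9, so staging deploy finishes at 9 + 2 = hour 11.
All tasks are finished once the last one completes. Finish times: Unit testing at 3, Integration testing at 9, The security scan at 8, Staging deploy at 11. The latest is hour 11.

11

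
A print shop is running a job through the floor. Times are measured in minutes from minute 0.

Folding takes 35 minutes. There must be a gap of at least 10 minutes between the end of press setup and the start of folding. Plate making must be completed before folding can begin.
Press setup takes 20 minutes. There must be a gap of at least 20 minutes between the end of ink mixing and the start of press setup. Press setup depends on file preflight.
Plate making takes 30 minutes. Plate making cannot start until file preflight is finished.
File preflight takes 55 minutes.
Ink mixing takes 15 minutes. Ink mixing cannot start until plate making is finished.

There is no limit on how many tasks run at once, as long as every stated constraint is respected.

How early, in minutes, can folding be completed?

185

File preflight has no prerequisites, so it starts at minute 0 and finishes at minute 55.
Plate making waits on file preflight (finishes minute 55), so it starts at minute 55 and finishes at 55 + 30 = minute 85.
Ink mixing cannot begin until plate making (finishes minute 85). It runs from minute 85 to 85 + 15 = minute 100.
Press setup cannot start until ink mixing (finishes minute 100, plus 20-minute gap → minute 120); file preflight (finishes minute 55). The controlling bound is minute 120, so press setup finishes at 120 + 20 = minute 140.
For folding: press setup (finishes minute 140, plus 10-minute gap → minute 150); plate making (finishes minute 85). Taking the maximum gives a start of minute 150, and it finishes at 150 + 35 = minute 185.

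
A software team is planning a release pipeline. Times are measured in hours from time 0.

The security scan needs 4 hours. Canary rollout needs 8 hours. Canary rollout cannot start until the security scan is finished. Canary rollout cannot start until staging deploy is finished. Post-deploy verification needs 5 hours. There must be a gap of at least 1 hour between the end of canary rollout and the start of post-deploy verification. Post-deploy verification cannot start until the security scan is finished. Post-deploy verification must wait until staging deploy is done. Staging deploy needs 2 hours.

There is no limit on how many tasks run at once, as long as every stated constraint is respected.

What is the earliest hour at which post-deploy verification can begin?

13

Staging deploy can start immediately at hour 0; it finishes at hour 2.
The security scan can start immediately at hour 0; it finishes at hour 4.
For canary rollout: the security scan (finishes hour 4); staging deploy (finishes hour 2). Taking the maximum gives a start of hour 4, and it finishes at 4 + 8 = hour 12.
Post-deploy verification waits on canary rollout (finishes hour 12, plus 1-hour gap → hour 13); the security scan (finishes hour 4); staging deploy (finishes hour 2). The latest of these is hour 13, which is the earliest post-deploy verification can start.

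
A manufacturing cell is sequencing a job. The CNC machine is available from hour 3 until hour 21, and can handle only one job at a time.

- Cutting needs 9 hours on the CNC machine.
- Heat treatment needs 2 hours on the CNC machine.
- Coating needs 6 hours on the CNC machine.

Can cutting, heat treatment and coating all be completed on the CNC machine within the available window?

The CNC machine window is 21 − 3 = 18 hours.
Running back to back, the jobs need 9 + 2 + 6 = 17 hours on the CNC machine.
Since 17 ≤ 18, they fit within the window.

Yes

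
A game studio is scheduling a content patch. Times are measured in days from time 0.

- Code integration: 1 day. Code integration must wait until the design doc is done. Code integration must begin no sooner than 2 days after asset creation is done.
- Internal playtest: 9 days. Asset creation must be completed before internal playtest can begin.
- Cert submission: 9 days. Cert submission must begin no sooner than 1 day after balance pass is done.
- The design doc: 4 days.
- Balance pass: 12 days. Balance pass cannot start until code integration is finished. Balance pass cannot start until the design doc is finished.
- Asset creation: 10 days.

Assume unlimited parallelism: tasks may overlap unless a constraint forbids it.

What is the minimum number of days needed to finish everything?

35

Asset creation can start immediately at day 0; it finishes at day 10.
Internal playtest cannot begin until asset creation (finishes day 10). It runs from day 10 to 10 + 9 = day 19.
The design doc has no prerequisites, so it starts at day 0 and finishes at day 4.
Code integration has to wait for the design doc (finishes day 4); asset creation (finishes day 10, plus 2-day gap → day 12). The latest of these is day 12, so code integration runs day 12 to 12 + 1 = day 13.
For balance pass: code integration (finishes day 13); the design doc (finishes day 4). Taking the maximum gives a start of day 13, and it finishes at 13 + 12 = day 25.
Cert submission waits on balance pass (finishes day 25, plus 1-day gap → day 26), so it starts at day 26 and finishes at 26 + 9 = day 35.
All tasks are finished once the last one completes. Finish times: The design doc at 4, Asset creation at 10, Code integration at 13, Internal playtest at 19, Balance pass at 25, Cert submission at 35. The latest is day 35.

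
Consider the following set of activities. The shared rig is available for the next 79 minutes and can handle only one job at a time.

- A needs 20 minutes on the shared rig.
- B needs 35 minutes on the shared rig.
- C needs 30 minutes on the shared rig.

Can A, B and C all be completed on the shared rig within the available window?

No

Running back to back, the jobs need 20 + 35 + 30 = 85 minutes on the shared rig.
Since 85 > 79, they cannot all fit.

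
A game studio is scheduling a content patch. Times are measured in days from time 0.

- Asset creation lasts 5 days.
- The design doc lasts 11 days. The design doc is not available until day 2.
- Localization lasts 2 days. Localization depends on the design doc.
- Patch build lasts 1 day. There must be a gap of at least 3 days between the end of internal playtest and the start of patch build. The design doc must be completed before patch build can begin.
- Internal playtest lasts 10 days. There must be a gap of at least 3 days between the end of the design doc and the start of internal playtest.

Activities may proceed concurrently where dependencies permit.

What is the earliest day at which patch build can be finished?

30

The design doc cannot begin until its own release at day 2. It runs from day 2 to 2 + 11 = day 13.
After the design doc (finishes day 13, plus 3-day gap → day 16), internal playtest can start at day 16 and finishes at day 26.
Patch build has to wait for internal playtest (finishes day 26, plus 3-day gap → day 29); the design doc (finishes day 13). The latest of these is day 29, so patch build runs day 29 to 29 + 1 = day 30.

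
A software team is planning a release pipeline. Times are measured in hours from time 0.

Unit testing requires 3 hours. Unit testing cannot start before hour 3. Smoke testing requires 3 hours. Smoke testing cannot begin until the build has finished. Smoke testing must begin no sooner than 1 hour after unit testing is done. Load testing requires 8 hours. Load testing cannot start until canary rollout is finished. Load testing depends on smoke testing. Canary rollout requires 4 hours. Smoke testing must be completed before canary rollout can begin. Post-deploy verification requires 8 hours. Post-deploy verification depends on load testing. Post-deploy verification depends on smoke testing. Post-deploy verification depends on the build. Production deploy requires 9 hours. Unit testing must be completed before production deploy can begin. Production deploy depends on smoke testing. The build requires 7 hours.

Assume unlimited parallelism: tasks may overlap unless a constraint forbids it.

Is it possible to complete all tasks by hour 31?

Yes

After its own release at hour 3, unit testing can start at hour 3 and finishes at hour 6.
The build has no prerequisites, so it starts at hour 0 and finishes at hour 7.
Smoke testing has to wait for the build (finishes hour 7); unit testing (finishes hour 6, plus 1-hour gap → hour 7). The latest of these is hour 7, so smoke testing runs hour 7 to 7 + 3 = hour 10.
Production deploy cannot start until unit testing (finishes hour 6); smoke testing (finishes hour 10). The controlling bound is hour 10, so production deploy finishes at 10 + 9 = hour 19.
After smoke testing (finishes hour 10), canary rollout can start at hour 10 and finishes at hour 14.
Load testing cannot start until canary rollout (finishes hour 14); smoke testing (finishes hour 10). The controlling bound is hour 14, so load testing finishes at 14 + 8 = hour 22.
For post-deploy verification: load testing (finishes hour 22); smoke testing (finishes hour 10); the build (finishes hour 7). Taking the maximum gives a start of hour 22, and it finishes at 22 + 8 = hour 30.
Every task is finished by hour 30, which is no later than the deadline of 31, so the schedule is feasible.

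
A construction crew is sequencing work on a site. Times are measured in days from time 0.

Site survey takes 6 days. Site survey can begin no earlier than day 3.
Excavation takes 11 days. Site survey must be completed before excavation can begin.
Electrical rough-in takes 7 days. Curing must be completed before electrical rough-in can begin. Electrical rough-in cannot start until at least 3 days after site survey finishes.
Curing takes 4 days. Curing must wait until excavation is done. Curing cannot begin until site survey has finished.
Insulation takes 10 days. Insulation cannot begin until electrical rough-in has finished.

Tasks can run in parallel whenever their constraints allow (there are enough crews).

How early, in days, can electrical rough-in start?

Site survey cannot begin until its own release at day 3. It runs from day 3 to 3 + 6 = day 9.
Excavation cannot begin until site survey (finishes day 9). It runs from day 9 to 9 + 11 = day 20.
Curing cannot start until excavation (finishes day 20); site survey (finishes day 9). The controlling bound is day 20, so curing finishes at 20 + 4 = day 24.
Electrical rough-in waits on curing (finishes day 24); site survey (finishes day 9, plus 3-day gap → day 12). The latest of these is day 24, which is the earliest electrical rough-in can start.

24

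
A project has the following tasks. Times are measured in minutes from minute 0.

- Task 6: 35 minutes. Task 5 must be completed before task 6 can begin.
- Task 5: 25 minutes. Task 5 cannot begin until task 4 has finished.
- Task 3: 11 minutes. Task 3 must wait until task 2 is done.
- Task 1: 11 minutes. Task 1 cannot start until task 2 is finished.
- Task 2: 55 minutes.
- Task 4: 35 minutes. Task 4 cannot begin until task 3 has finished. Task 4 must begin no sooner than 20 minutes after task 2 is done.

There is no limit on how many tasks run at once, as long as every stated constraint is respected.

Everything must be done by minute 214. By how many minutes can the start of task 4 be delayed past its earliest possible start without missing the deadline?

Task 2 can start immediately at minute 0; it finishes at minute 55.
Task 3 cannot begin until task 2 (finishes minute 55). It runs from minute 55 to 55 + 11 = minute 66.
Task 4 needs all of task 3 (finishes minute 66); task 2 (finishes minute 55, plus 20-minute gap → minute 75). That puts its earliest start at minute 75; it finishes at 75 + 35 = minute 110.

Working backward from the deadline:
Nothing follows task 6; the deadline of minute 214 is its only limit. It must start by 214 − 35 = minute 179.
Task 5 has to be done before task 6 (must start by minute 179). That means finishing by minute 179, i.e. starting by 179 − 25 = minute 154.
Task 4 feeds into task 5 (must start by minute 154); so task 4 must finish by minute 154 and therefore start by minute 119.
So task 4 can start as early as minute 75 and as late as minute 119, giving 119 − 75 = 44 minutes of slack.

44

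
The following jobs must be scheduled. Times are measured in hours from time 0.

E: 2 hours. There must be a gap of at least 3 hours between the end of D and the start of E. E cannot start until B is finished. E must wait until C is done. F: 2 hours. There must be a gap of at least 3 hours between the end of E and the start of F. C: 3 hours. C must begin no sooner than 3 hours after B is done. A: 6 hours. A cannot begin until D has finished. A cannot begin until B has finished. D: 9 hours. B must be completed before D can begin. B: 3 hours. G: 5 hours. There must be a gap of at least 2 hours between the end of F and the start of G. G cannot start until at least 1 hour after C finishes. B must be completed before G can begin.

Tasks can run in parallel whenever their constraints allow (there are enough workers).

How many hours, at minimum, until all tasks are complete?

29

B can start immediately at hour 0; it finishes at hour 3.
D cannot begin until B (finishes hour 3). It runs from hour 3 to 3 + 9 = hour 12.
A has to wait for D (finishes hour 12); B (finishes hour 3). The latest of these is hour 12, so A runs hour 12 to 12 + 6 = hour 18.
After B (finishes hour 3, plus 3-hour gap → hour 6), C can start at hour 6 and finishes at hour 9.
E needs all of D (finishes hour 12, plus 3-hour gap → hour 15); B (finishes hour 3); C (finishes hour 9). That puts its earliest start at hour 15; it finishes at 15 + 2 = hour 17.
F waits on E (finishes hour 17, plus 3-hour gap → hour 20), so it starts at hour 20 and finishes at 20 + 2 = hour 22.
G needs all of F (finishes hour 22, plus 2-hour gap → hour 24); C (finishes hour 9, plus 1-hour gap → hour 10); B (finishes hour 3). That puts its earliest start at hour 24; it finishes at 24 + 5 = hour 29.
All tasks are finished once the last one completes. Finish times: A at 18, B at 3, C at 9, D at 12, E at 17, F at 22, G at 29. The latest is hour 29.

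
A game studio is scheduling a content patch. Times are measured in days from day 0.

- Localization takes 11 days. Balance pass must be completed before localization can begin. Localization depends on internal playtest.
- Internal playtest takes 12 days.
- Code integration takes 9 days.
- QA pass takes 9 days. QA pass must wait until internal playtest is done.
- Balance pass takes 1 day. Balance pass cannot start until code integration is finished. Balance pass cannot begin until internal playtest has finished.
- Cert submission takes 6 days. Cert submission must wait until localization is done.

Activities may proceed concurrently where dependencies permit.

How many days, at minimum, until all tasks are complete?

Internal playtest can start immediately at day 0; it finishes at day 12.
QA pass waits on internal playtest (finishes day 12), so it starts at day 12 and finishes at 12 + 9 = day 21.
Code integration can start immediately at day 0; it finishes at day 9.
Balance pass has to wait for code integration (finishes day 9); internal playtest (finishes day 12). The latest of these is day 12, so balance pass runs day 12 to 12 + 1 = day 13.
Localization has to wait for balance pass (finishes day 13); internal playtest (finishes day 12). The latest of these is day 13, so localization runs day 13 to 13 + 11 = day 24.
Cert submission waits on localization (finishes day 24), so it starts at day 24 and finishes at 24 + 6 = day 30.
All tasks are finished once the last one completes. Finish times: Code integration at 9, Internal playtest at 12, Balance pass at 13, Localization at 24, QA pass at 21, Cert submission at 30. The latest is day 30.

30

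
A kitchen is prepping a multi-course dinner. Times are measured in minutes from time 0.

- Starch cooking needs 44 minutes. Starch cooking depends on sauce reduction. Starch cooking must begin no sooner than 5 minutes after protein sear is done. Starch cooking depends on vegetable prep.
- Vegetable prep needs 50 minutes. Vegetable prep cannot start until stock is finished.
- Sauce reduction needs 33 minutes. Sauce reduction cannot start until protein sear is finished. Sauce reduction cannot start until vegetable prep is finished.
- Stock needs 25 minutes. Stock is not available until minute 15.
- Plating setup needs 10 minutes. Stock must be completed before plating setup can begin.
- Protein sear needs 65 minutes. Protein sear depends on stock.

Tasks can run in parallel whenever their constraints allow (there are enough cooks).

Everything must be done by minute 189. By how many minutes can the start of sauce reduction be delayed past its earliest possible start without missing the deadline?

After its own release at minute 15, stock can start at minute 15 and finishes at minute 40.
After stock (finishes minute 40), vegetable prep can start at minute 40 and finishes at minute 90.
After stock (finishes minute 40), protein sear can start at minute 40 and finishes at minute 105.
Sauce reduction has to wait for protein sear (finishes minute 105); vegetable prep (finishes minute 90). The latest of these is minute 105, so sauce reduction runs minute 105 to 105 + 33 = minute 138.

Working backward from the deadline:
Starch cooking must finish by minute 189; it takes 44 minutes, so it must start by 189 − 44 = minute 145.
Sauce reduction has to be done before starch cooking (must start by minute 145). That means finishing by minute 145, i.e. starting by 145 − 33 = minute 112.
So sauce reduction can start as early as minute 105 and as late as minute 112, giving 112 − 105 = 7 minutes of slack.

7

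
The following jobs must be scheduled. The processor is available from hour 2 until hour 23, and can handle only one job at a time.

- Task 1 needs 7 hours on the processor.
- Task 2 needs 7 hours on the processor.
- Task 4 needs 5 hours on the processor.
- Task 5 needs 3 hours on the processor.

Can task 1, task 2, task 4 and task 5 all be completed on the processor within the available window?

The processor window is 23 − 2 = 21 hours.
Running back to back, the jobs need 7 + 7 + 5 + 3 = 22 hours on the processor.
Since 22 > 21, they cannot all fit.

No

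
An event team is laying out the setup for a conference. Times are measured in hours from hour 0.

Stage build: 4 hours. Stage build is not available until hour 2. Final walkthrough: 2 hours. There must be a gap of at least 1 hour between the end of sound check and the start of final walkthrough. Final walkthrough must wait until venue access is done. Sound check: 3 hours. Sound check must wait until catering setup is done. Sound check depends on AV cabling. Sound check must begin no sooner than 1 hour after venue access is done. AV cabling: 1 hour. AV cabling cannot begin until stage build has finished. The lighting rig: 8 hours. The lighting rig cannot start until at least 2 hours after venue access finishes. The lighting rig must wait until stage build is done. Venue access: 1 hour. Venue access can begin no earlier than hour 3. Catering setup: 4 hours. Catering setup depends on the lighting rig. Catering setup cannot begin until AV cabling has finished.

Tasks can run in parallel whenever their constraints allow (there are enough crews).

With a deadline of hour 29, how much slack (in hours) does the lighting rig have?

5

After its own release at hour 2, stage build can start at hour 2 and finishes at hour 6.
Venue access waits on its own release at hour 3, so it starts at hour 3 and finishes at 3 + 1 = hour 4.
For the lighting rig: venue access (finishes hour 4, plus 2-hour gap → hour 6); stage build (finishes hour 6). Taking the maximum gives a start of hour 6, and it finishes at 6 + 8 = hour 14.

Working backward from the deadline:
Final walkthrough must finish by hour 29; it takes 2 hours, so it must start by 29 − 2 = hour 27.
Sound check feeds into final walkthrough (must start by hour 27, minus 1-hour gap → hour 26); so sound check must finish by hour 26 and therefore start by hour 23.
Since sound check (must start by hour 23) depends on it, catering setup must finish by hour 23. Backing off its 4-hour duration gives a latest start of hour 19.
The lighting rig must finish before catering setup (must start by hour 19). With an 8-hour duration, the lighting rig must start by 19 − 8 = hour 11.
So the lighting rig can start as early as hour 6 and as late as hour 11, giving 11 − 6 = 5 hours of slack.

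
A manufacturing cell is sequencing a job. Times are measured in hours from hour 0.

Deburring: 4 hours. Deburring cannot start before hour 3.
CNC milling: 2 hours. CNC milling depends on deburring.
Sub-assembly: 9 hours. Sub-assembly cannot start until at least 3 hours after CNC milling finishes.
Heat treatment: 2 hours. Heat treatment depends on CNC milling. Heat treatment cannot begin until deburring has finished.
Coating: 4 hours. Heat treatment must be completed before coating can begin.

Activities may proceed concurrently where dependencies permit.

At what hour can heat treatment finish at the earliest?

11

After its own release at hour 3, deburring can start at hour 3 and finishes at hour 7.
CNC milling cannot begin until deburring (finishes hour 7). It runs from hour 7 to 7 + 2 = hour 9.
Heat treatment cannot start until CNC milling (finishes hour 9); deburring (finishes hour 7). The controlling bound is hour 9, so heat treatment finishes at 9 + 2 = hour 11.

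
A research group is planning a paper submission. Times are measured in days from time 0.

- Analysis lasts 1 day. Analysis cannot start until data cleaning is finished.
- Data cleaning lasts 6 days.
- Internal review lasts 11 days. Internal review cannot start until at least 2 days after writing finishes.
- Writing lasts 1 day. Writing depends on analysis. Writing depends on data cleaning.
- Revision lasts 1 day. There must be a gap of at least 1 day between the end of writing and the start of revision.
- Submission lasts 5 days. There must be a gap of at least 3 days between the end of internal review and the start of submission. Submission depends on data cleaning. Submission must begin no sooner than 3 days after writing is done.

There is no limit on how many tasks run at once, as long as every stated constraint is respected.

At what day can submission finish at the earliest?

Nothing blocks data cleaning, so it runs from day 0 to day 6.
After data cleaning (finishes day 6), analysis can start at day 6 and finishes at day 7.
Writing needs all of analysis (finishes day 7); data cleaning (finishes day 6). That puts its earliest start at day 7; it finishes at 7 + 1 = day 8.
Internal review waits on writing (finishes day 8, plus 2-day gap → day 10), so it starts at day 10 and finishes at 10 + 11 = day 21.
Submission has to wait for internal review (finishes day 21, plus 3-day gap → day 24); data cleaning (finishes day 6); writing (finishes day 8, plus 3-day gap → day 11). The latest of these is day 24, so submission runs day 24 to 24 + 5 = day 29.

29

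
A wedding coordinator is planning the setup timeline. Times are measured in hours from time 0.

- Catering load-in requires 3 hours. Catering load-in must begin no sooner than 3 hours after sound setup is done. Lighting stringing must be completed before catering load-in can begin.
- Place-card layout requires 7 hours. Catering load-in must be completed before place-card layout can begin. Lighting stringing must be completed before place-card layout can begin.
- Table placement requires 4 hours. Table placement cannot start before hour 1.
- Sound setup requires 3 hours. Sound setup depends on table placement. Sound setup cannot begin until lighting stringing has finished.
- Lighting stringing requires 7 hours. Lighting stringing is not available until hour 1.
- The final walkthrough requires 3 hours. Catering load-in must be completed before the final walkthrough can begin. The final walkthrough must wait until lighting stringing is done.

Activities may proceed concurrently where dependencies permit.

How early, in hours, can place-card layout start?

Lighting stringing waits on its own release at hour 1, so it starts at hour 1 and finishes at 1 + 7 = hour 8.
After its own release at hour 1, table placement can start at hour 1 and finishes at hour 5.
For sound setup: table placement (finishes hour 5); lighting stringing (finishes hour 8). Taking the maximum gives a start of hour 8, and it finishes at 8 + 3 = hour 11.
Catering load-in needs all of sound setup (finishes hour 11, plus 3-hour gap → hour 14); lighting stringing (finishes hour 8). That puts its earliest start at hour 14; it finishes at 14 + 3 = hour 17.
Place-card layout waits on catering load-in (finishes hour 17); lighting stringing (finishes hour 8). The latest of these is hour 17, which is the earliest place-card layout can start.

17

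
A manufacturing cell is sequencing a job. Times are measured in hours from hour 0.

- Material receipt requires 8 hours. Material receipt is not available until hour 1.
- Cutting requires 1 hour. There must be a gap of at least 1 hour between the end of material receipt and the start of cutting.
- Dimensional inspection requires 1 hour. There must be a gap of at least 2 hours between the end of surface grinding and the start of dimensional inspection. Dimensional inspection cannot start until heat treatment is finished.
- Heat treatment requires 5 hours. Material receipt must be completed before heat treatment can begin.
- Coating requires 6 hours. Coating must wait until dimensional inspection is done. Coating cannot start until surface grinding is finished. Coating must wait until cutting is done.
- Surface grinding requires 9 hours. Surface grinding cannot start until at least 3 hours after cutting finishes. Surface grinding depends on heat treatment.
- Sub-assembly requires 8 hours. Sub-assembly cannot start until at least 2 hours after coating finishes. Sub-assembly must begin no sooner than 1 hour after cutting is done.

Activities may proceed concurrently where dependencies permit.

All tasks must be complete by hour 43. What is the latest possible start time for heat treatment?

Sub-assembly must finish by hour 43; it takes 8 hours, so it must start by 43 − 8 = hour 35.
Coating has to be done before sub-assembly (must start by hour 35, minus 2-hour gap → hour 33). That means finishing by hour 33, i.e. starting by 33 − 6 = hour 27.
Dimensional inspection must finish before coating (must start by hour 27). With a 1-hour duration, dimensional inspection must start by 27 − 1 = hour 26.
Surface grinding feeds dimensional inspection (must start by hour 26, minus 2-hour gap → hour 24); coating (must start by hour 27). Taking the minimum, surface grinding must finish by hour 24 and start by 24 − 9 = hour 15.
For heat treatment: surface grinding (must start by hour 15); dimensional inspection (must start by hour 26). The most restrictive is hour 15; with a 5-hour duration, heat treatment must start by hour 10.

10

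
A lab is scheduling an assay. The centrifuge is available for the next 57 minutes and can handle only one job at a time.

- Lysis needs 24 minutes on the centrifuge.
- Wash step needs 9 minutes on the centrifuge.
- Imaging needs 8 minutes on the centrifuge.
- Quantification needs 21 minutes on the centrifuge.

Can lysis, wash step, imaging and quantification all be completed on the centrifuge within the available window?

No

Running back to back, the jobs need 24 + 9 + 8 + 21 = 62 minutes on the centrifuge.
Since 62 > 57, they cannot all fit.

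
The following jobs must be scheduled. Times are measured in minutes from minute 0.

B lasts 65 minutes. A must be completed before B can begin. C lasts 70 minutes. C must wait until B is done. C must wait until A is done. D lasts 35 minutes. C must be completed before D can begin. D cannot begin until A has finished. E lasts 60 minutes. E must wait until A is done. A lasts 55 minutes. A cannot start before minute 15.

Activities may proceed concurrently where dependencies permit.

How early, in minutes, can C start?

After its own release at minute 15, A can start at minute 15 and finishes at minute 70.
B waits on A (finishes minute 70), so it starts at minute 70 and finishes at 70 + 65 = minute 135.
C waits on B (finishes minute 135); A (finishes minute 70). The latest of these is minute 135, which is the earliest C can start.

135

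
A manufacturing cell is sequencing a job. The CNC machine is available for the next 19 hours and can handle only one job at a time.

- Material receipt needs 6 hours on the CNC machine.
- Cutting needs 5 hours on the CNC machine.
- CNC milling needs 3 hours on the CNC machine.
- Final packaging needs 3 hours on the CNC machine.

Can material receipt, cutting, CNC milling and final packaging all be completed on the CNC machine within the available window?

Yes

Running back to back, the jobs need 6 + 5 + 3 + 3 = 17 hours on the CNC machine.
Since 17 ≤ 19, they fit within the window.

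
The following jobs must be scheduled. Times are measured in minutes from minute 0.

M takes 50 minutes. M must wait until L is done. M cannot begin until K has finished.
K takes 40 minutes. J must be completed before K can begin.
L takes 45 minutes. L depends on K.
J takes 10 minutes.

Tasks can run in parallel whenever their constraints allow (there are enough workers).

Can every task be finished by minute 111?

No

J has no prerequisites, so it starts at minute 0 and finishes at minute 10.
K waits on J (finishes minute 10), so it starts at minute 10 and finishes at 10 + 40 = minute 50.
L waits on K (finishes minute 50), so it starts at minute 50 and finishes at 50 + 45 = minute 95.
M cannot start until L (finishes minute 95); K (finishes minute 50). The controlling bound is minute 95, so M finishes at 95 + 50 = minute 145.
The earliest everything can be done is minute 145, which is after the deadline of 111, so it is not possible.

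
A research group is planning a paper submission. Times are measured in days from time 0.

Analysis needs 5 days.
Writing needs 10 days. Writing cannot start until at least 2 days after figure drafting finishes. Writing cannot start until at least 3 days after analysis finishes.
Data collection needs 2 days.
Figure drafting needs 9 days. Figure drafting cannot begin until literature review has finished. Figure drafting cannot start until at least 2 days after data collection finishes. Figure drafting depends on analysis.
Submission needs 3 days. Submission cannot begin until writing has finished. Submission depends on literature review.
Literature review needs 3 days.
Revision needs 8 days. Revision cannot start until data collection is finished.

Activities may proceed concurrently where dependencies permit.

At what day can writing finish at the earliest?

26

Nothing blocks analysis, so it runs from day 0 to day 5.
Data collection has no prerequisites, so it starts at day 0 and finishes at day 2.
Literature review has no prerequisites, so it starts at day 0 and finishes at day 3.
For figure drafting: literature review (finishes day 3); data collection (finishes day 2, plus 2-day gap → day 4); analysis (finishes day 5). Taking the maximum gives a start of day 5, and it finishes at 5 + 9 = day 14.
Writing has to wait for figure drafting (finishes day 14, plus 2-day gap → day 16); analysis (finishes day 5, plus 3-day gap → day 8). The latest of these is day 16, so writing runs day 16 to 16 + 10 = day 26.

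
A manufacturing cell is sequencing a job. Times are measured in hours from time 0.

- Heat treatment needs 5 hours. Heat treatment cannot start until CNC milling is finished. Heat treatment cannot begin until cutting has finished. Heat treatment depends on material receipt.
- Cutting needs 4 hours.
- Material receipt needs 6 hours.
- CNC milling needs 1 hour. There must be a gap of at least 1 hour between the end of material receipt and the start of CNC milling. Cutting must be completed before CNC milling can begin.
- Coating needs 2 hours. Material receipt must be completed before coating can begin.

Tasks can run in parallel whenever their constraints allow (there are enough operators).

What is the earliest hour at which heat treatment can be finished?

Cutting has no prerequisites, so it starts at hour 0 and finishes at hour 4.
Material receipt has no prerequisites, so it starts at hour 0 and finishes at hour 6.
CNC milling cannot start until material receipt (finishes hour 6, plus 1-hour gap → hour 7); cutting (finishes hour 4). The controlling bound is hour 7, so CNC milling finishes at 7 + 1 = hour 8.
Heat treatment cannot start until CNC milling (finishes hour 8); cutting (finishes hour 4); material receipt (finishes hour 6). The controlling bound is hour 8, so heat treatment finishes at 8 + 5 = hour 13.

13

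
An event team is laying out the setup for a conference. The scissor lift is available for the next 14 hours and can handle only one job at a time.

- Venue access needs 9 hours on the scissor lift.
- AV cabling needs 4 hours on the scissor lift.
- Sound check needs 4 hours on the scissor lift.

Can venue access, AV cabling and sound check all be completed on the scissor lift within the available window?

Running back to back, the jobs need 9 + 4 + 4 = 17 hours on the scissor lift.
Since 17 > 14, they cannot all fit.

No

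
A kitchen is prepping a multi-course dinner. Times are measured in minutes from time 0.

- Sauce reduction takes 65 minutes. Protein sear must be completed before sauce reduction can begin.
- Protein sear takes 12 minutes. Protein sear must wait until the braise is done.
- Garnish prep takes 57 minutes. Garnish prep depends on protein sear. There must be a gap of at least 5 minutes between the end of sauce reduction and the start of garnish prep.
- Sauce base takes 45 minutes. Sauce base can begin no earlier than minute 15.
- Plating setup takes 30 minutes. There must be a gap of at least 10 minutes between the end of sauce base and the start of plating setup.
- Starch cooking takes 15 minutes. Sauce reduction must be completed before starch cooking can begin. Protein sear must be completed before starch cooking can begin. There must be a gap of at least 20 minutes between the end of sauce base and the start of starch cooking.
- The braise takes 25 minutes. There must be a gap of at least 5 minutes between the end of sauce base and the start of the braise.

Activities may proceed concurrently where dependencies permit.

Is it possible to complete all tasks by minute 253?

Yes

Sauce base waits on its own release at minute 15, so it starts at minute 15 and finishes at 15 + 45 = minute 60.
After sauce base (finishes minute 60, plus 10-minute gap → minute 70), plating setup can start at minute 70 and finishes at minute 100.
The braise waits on sauce base (finishes minute 60, plus 5-minute gap → minute 65), so it starts at minute 65 and finishes at 65 + 25 = minute 90.
Protein sear cannot begin until the braise (finishes minute 90). It runs from minute 90 to 90 + 12 = minute 102.
After protein sear (finishes minute 102), sauce reduction can start at minute 102 and finishes at minute 167.
Garnish prep has to wait for protein sear (finishes minute 102); sauce reduction (finishes minute 167, plus 5-minute gap → minute 172). The latest of these is minute 172, so garnish prep runs minute 172 to 172 + 57 = minute 229.
For starch cooking: sauce reduction (finishes minute 167); protein sear (finishes minute 102); sauce base (finishes minute 60, plus 20-minute gap → minute 80). Taking the maximum gives a start of minute 167, and it finishes at 167 + 15 = minute 182.
Every task is finished by minute 229, which is no later than the deadline of 253, so the schedule is feasible.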